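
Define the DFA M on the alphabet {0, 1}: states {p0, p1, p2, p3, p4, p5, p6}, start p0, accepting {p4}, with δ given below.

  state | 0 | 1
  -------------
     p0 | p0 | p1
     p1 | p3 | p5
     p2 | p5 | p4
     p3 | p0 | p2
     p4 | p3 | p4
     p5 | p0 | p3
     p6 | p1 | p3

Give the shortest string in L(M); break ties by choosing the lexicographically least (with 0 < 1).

1011

A breadth-first search from p0 reaches an accepting state first via the path p0 → p1 → p3 → p2 → p4 on input 1011.
No string of length < 4 is accepted (BFS exhausts all shorter strings without reaching an accepting state), and 1011 is the lexicographically least accepting string of length 4.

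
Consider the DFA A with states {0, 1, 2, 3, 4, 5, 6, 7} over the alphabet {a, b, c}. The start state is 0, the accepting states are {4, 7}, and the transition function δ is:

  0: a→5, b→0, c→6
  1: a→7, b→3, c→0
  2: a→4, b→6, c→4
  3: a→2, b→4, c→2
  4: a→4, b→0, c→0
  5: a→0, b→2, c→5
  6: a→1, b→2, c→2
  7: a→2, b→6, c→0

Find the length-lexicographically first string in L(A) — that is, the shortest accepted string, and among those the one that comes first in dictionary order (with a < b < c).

aba

A breadth-first search from 0 reaches an accepting state first via the path 0 → 5 → 2 → 4 on input aba.
No string of length < 3 is accepted (BFS exhausts all shorter strings without reaching an accepting state), and aba is the lexicographically least accepting string of length 3.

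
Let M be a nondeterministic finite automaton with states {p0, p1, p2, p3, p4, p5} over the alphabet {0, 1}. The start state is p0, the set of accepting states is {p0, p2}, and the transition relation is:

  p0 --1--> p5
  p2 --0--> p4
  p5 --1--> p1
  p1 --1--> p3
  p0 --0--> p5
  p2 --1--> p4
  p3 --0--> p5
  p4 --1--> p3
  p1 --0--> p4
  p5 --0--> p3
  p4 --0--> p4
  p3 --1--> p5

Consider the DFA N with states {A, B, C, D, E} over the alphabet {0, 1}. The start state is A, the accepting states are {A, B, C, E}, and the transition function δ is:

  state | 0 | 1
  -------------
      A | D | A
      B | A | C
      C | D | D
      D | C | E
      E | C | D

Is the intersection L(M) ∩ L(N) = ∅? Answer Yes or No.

No

The empty string ε is accepted by both M and N.
Hence L(M) ∩ L(N) ≠ ∅.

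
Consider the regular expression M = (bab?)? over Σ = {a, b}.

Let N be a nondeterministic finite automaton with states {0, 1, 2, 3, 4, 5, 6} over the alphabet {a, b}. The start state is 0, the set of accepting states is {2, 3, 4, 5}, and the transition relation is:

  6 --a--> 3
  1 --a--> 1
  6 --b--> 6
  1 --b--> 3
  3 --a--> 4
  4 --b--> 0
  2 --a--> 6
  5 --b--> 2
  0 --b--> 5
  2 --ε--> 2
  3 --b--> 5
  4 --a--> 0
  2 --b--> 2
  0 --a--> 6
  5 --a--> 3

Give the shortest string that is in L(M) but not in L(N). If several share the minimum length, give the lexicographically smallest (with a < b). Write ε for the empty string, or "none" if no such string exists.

The empty string ε is accepted by M but not by N.
Since ε is the unique shortest string, it is the required witness.

ε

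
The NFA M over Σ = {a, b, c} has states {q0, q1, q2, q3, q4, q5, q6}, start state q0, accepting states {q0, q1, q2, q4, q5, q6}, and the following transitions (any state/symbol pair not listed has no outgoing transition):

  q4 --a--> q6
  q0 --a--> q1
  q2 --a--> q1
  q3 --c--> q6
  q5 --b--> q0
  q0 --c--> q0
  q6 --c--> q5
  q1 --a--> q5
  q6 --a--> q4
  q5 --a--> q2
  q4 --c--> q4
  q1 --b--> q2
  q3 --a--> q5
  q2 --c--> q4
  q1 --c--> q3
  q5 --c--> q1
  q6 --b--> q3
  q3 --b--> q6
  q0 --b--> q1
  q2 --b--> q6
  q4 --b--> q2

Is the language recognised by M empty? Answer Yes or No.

No

The empty string ε is accepted: the run q0 ends in the accepting state q0.
Since at least one string is accepted, L(M) is not empty.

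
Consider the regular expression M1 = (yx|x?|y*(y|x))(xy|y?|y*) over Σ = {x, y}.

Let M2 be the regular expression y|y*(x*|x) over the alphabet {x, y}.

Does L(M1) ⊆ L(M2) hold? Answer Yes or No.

No

The string xy is in L(M1) but not in L(M2).
So L(M1) ⊄ L(M2).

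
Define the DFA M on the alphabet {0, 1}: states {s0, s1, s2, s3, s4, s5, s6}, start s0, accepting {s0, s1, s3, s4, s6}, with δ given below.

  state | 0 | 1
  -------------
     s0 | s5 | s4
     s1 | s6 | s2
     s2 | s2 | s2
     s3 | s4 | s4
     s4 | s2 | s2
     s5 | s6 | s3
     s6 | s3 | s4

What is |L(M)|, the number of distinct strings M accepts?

The useful subgraph on states {s0, s3, s4, s5, s6} is acyclic, so L(M) is finite; the longest accepting path visits 5 useful states, giving maximum string length 4.
Counting accepting paths from s0 by length: 1 of length 0, 1 of length 1, 2 of length 2, 4 of length 3, 2 of length 4. Total 10.

10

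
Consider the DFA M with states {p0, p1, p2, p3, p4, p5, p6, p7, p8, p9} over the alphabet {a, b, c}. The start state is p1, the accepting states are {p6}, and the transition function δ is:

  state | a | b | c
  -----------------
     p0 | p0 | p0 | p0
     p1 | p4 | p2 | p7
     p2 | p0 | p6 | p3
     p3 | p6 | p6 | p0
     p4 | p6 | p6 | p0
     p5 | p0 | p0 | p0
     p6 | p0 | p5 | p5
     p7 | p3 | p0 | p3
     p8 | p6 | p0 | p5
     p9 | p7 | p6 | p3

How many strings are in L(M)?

9

The useful subgraph on states {p1, p2, p3, p4, p6, p7} is acyclic, so L(M) is finite; the longest accepting path visits 4 useful states, giving maximum string length 3.
Counting accepting paths from p1 by length: 3 of length 2, 6 of length 3. Total 9.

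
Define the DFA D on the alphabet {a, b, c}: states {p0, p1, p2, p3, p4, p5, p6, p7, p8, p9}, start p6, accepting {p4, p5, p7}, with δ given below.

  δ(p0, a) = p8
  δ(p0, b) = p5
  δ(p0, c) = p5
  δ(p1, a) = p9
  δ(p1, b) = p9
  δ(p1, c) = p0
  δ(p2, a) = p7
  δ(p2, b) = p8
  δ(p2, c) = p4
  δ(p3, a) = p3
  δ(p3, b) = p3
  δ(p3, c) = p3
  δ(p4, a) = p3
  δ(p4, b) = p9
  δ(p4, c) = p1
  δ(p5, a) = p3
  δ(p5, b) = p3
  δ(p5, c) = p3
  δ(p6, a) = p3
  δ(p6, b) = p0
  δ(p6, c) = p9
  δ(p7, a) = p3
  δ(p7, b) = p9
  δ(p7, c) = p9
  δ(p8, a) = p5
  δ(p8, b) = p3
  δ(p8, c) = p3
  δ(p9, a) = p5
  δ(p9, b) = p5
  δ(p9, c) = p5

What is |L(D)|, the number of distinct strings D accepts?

The useful subgraph on states {p0, p5, p6, p8, p9} is acyclic, so L(D) is finite; the longest accepting path visits 4 useful states, giving maximum string length 3.
Counting accepting paths from p6 by length: 5 of length 2, 1 of length 3. Total 6.

6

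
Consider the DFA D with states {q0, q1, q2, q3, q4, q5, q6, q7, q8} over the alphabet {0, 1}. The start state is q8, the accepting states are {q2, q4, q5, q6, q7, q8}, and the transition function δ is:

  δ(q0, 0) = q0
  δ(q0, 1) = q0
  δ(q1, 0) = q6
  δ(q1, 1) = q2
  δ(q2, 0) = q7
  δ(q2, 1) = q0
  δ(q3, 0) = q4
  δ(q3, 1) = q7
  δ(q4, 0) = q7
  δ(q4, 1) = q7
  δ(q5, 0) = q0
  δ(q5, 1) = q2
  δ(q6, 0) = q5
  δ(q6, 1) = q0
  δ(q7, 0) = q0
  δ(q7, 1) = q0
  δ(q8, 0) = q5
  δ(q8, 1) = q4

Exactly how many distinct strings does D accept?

The useful subgraph on states {q2, q4, q5, q7, q8} is acyclic, so L(D) is finite; the longest accepting path visits 4 useful states, giving maximum string length 3.
Counting accepting paths from q8 by length: 1 of length 0, 2 of length 1, 3 of length 2, 1 of length 3. Total 7.

7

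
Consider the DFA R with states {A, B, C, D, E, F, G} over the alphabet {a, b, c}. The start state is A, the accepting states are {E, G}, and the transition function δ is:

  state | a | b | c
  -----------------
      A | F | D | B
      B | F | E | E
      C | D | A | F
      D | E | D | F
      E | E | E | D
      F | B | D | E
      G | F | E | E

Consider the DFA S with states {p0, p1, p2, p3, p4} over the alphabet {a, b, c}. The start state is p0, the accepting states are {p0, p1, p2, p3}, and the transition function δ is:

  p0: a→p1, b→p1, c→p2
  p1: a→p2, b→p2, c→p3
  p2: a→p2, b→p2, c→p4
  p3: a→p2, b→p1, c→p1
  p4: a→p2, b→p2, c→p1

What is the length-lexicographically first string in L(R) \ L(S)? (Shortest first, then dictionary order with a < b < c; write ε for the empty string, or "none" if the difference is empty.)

The string cc is accepted by R but not by S.
No shorter string lies in the difference, and cc is the lexicographically first length-2 string in L(R) \ L(S).

cc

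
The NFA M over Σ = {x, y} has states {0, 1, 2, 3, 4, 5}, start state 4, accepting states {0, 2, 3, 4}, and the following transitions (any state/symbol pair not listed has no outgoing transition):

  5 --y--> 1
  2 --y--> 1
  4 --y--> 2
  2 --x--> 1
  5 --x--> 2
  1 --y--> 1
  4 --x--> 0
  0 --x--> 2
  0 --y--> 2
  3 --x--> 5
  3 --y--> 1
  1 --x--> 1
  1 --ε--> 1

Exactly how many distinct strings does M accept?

The useful subgraph on states {0, 2, 4} is acyclic, so L(M) is finite; the longest accepting path visits 3 useful states, giving maximum string length 2.
Counting accepting paths from 4 by length: 1 of length 0, 2 of length 1, 2 of length 2. Total 5.

5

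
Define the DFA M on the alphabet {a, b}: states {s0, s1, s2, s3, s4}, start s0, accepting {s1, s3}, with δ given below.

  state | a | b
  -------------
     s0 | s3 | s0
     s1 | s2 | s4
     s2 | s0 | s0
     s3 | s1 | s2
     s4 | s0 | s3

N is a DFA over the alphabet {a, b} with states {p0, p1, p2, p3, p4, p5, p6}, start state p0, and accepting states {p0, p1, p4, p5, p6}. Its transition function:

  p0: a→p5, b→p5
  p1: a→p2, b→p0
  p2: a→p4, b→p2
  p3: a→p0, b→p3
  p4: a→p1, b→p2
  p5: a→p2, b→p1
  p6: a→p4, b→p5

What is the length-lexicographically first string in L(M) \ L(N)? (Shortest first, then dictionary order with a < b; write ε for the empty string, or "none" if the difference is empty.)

The string aa is accepted by M but not by N.
No shorter string lies in the difference, and aa is the lexicographically first length-2 string in L(M) \ L(N).

aa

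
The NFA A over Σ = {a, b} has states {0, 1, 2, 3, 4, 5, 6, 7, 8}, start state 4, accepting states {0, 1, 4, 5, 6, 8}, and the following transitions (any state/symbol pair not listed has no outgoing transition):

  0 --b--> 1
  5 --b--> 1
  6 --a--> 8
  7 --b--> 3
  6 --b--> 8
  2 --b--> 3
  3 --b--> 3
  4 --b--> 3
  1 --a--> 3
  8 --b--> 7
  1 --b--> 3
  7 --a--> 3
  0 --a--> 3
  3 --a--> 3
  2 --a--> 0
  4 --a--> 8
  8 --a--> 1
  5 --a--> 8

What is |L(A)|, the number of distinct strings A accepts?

3

The useful subgraph on states {1, 4, 8} is acyclic, so L(A) is finite; the longest accepting path visits 3 useful states, giving maximum string length 2.
Counting accepting paths from 4 by length: 1 of length 0, 1 of length 1, 1 of length 2. Total 3.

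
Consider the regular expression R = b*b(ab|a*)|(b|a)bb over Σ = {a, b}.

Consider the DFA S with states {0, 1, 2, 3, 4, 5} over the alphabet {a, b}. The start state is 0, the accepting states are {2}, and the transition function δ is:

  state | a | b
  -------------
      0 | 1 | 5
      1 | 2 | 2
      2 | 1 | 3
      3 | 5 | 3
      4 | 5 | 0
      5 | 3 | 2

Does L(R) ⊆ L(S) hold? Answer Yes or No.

The string b is in L(R) but not in L(S).
So L(R) ⊄ L(S).

No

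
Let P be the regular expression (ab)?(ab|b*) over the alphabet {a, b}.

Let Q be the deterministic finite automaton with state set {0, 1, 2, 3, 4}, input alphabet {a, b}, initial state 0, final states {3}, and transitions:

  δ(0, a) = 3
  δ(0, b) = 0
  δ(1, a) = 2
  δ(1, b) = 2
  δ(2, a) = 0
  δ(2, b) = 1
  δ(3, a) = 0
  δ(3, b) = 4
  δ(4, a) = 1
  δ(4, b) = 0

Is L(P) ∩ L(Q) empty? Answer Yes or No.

Converting the expression P to a DFA (subset construction, then merging equivalent states) gives the minimal DFA with states {p0, p1, p2, p3, p4, p5, p6}, start state p0, accepting states {p0, p2, p4, p6} and transitions p0: a→p1, b→p2; p1: a→p3, b→p4; p2: a→p3, b→p2; p3: a→p3, b→p3; p4: a→p5, b→p2; p5: a→p3, b→p6; p6: a→p3, b→p3.
Exploring the product automaton P × Q from the start pair (p0, 0), following both machines on each input symbol, reaches 11 state pairs: (p0, 0), (p1, 3), (p2, 0), (p3, 0), (p4, 4), (p3, 3), (p5, 1), (p3, 4), (p3, 2), (p6, 2), (p3, 1).
P accepts in {p0, p2, p4, p6} and Q accepts in {3}; no reachable pair has both components accepting, so no string drives both machines to acceptance simultaneously and L(P) ∩ L(Q) = ∅.
So no string is accepted by both, and the intersection is empty.

Yes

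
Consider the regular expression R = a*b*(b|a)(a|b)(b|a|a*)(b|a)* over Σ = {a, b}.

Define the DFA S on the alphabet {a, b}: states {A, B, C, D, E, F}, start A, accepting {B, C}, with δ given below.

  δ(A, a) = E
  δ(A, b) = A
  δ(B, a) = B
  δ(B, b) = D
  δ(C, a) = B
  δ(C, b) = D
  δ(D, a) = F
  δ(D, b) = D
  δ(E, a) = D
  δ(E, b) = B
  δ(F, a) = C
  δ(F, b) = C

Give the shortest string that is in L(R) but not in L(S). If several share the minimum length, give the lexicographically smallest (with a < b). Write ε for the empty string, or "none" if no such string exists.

The string aa is accepted by R but not by S.
No shorter string lies in the difference, and aa is the lexicographically first length-2 string in L(R) \ L(S).

aa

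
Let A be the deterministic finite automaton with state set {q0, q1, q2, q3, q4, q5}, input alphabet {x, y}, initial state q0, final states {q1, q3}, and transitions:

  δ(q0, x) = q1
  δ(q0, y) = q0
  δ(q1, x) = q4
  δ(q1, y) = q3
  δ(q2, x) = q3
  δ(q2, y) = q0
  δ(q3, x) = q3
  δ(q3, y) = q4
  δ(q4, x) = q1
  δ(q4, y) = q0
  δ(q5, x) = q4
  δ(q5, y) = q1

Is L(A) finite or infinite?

infinite

State q0 is reachable from the start and can reach an accepting state, and it lies on the cycle q0 → q0.
Traversing that cycle any number of times yields accepted strings of unbounded length, so the language is infinite.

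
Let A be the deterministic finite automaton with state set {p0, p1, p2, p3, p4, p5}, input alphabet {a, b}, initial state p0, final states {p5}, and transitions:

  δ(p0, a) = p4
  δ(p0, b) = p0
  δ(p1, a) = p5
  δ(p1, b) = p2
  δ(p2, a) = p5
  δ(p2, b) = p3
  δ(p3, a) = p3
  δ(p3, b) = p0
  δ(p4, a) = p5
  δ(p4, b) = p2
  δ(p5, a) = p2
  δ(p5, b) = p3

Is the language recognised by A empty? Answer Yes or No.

The string aa is accepted: the run p0 → p4 → p5 ends in the accepting state p5.
Since at least one string is accepted, L(A) is not empty.

No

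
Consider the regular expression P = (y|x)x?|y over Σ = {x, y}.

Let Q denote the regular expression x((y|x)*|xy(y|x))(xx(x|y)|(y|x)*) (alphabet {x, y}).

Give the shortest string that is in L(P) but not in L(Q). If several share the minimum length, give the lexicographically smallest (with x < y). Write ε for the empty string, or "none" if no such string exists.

y

The string y is accepted by P but not by Q.
No shorter string lies in the difference, and y is the lexicographically first length-1 string in L(P) \ L(Q).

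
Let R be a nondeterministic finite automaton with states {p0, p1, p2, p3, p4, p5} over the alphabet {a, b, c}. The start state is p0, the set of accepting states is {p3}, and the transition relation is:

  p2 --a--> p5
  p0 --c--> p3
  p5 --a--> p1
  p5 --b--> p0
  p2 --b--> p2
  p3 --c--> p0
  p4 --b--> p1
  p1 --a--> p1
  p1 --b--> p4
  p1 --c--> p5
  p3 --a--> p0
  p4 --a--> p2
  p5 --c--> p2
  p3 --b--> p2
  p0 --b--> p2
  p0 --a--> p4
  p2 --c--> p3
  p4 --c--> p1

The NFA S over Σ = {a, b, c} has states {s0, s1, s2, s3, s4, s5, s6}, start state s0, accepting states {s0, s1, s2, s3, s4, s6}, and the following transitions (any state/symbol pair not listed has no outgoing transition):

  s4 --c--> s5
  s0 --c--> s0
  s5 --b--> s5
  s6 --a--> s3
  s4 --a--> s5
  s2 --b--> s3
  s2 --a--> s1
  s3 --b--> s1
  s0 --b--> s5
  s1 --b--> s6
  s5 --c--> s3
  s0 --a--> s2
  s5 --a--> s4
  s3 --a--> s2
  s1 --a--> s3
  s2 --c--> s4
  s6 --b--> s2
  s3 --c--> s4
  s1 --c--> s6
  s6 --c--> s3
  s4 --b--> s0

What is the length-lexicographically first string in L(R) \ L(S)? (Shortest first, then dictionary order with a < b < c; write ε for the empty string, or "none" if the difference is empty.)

bccc

The string bccc is accepted by R but not by S.
No shorter string lies in the difference, and bccc is the lexicographically first length-4 string in L(R) \ L(S).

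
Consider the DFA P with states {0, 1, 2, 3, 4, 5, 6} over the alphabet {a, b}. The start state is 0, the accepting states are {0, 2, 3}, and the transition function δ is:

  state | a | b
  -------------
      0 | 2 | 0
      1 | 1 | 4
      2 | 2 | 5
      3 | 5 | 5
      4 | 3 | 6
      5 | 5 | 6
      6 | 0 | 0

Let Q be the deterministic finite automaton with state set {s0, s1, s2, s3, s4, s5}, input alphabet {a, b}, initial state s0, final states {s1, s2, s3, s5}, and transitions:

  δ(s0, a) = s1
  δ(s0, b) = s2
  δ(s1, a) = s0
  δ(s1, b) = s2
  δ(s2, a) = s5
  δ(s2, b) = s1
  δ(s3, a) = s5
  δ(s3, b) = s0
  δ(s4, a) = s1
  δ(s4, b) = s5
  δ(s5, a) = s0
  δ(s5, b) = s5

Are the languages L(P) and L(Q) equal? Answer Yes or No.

The empty string ε is accepted by P but rejected by Q.
So L(P) ≠ L(Q).

No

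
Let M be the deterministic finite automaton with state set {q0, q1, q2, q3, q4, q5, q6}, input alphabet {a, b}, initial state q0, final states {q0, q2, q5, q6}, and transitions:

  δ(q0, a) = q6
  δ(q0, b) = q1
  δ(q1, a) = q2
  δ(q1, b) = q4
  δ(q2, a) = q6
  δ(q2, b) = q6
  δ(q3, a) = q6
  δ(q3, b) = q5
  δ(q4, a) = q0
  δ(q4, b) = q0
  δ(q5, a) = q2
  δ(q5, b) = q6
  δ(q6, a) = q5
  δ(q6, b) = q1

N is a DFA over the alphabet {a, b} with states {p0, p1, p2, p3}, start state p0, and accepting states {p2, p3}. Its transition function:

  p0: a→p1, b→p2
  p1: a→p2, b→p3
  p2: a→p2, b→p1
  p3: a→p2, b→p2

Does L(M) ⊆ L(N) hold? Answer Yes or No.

No

The empty string ε is in L(M) but not in L(N).
So L(M) ⊄ L(N).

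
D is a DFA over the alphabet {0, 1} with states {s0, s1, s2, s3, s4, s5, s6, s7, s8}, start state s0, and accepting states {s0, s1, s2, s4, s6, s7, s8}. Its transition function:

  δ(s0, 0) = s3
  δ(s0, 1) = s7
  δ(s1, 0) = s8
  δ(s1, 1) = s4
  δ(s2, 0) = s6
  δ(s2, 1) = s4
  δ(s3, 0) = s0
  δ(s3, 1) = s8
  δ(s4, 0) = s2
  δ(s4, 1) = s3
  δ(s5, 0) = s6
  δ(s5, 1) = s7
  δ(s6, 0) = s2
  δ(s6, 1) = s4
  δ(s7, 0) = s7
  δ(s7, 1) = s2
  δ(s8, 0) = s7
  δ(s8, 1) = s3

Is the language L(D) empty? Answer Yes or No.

No

The empty string ε is accepted: the run s0 ends in the accepting state s0.
Since at least one string is accepted, L(D) is not empty.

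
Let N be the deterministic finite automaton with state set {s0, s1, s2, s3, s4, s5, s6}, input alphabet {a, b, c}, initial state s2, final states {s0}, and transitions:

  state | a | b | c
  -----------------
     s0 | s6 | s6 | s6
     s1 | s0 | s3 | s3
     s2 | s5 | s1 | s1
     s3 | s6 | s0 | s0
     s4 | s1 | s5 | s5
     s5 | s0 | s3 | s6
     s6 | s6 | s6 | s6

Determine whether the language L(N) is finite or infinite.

The useful states (reachable from s2 and able to reach an accepting state) are {s0, s1, s2, s3, s5}.
Restricted to these states the transition graph has no cycle, so every accepting path has bounded length and L is finite.

finite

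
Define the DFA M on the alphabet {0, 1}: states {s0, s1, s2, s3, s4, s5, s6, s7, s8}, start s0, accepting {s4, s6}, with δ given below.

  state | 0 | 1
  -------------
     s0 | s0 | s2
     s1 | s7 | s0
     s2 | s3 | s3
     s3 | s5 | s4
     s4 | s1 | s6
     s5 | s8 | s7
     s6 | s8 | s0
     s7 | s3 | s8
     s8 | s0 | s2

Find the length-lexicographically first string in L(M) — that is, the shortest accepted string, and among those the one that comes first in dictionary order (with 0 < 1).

101

A breadth-first search from s0 reaches an accepting state first via the path s0 → s2 → s3 → s4 on input 101.
No string of length < 3 is accepted (BFS exhausts all shorter strings without reaching an accepting state), and 101 is the lexicographically least accepting string of length 3.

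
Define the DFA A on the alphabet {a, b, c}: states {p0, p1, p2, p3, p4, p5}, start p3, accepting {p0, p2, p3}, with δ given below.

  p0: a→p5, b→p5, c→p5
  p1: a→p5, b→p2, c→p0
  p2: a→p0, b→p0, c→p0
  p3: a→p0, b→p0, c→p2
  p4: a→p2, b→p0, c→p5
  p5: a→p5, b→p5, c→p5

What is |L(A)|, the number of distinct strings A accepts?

The useful subgraph on states {p0, p2, p3} is acyclic, so L(A) is finite; the longest accepting path visits 3 useful states, giving maximum string length 2.
Counting accepting paths from p3 by length: 1 of length 0, 3 of length 1, 3 of length 2. Total 7.

7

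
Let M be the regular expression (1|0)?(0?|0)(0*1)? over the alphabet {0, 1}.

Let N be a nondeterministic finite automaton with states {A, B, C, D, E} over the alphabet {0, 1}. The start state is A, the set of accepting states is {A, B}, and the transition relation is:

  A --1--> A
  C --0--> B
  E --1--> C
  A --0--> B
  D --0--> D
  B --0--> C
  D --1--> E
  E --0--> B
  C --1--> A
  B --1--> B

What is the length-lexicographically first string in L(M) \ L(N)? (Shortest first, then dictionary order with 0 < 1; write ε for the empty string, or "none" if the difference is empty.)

00

The string 00 is accepted by M but not by N.
No shorter string lies in the difference, and 00 is the lexicographically first length-2 string in L(M) \ L(N).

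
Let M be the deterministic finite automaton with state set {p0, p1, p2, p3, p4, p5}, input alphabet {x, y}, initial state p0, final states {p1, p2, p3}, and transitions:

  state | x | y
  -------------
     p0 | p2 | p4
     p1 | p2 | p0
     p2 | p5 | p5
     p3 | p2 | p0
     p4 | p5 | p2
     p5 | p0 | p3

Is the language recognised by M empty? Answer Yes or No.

No

The string x is accepted: the run p0 → p2 ends in the accepting state p2.
Since at least one string is accepted, L(M) is not empty.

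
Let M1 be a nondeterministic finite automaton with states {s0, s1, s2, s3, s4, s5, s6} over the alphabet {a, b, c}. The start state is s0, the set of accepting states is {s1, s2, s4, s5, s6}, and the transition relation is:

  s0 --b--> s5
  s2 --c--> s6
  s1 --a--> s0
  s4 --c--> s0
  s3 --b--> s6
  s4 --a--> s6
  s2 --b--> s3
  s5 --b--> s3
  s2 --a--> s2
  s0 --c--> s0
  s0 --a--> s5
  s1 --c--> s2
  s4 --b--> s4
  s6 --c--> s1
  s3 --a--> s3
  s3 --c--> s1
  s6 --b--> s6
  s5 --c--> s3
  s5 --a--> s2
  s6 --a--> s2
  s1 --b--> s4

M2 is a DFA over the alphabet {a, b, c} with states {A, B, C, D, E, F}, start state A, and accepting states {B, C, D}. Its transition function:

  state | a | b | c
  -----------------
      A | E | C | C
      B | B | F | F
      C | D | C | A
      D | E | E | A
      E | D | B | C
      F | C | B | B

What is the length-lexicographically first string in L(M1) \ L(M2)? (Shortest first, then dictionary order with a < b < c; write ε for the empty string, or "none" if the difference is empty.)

a

The string a is accepted by M1 but not by M2.
No shorter string lies in the difference, and a is the lexicographically first length-1 string in L(M1) \ L(M2).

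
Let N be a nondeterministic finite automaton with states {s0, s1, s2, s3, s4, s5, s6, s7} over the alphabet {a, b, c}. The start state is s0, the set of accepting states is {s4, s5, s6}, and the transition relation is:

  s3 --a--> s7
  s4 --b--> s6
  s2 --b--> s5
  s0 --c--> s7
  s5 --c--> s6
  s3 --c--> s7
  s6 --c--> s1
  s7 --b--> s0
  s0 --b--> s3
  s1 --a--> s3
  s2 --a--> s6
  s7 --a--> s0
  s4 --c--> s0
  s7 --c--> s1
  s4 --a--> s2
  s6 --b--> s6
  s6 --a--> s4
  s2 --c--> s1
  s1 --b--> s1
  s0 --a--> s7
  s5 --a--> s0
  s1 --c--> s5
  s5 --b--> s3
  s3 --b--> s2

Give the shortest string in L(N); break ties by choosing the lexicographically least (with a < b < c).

A breadth-first search from s0 reaches an accepting state first via the path s0 → s7 → s1 → s5 on input acc.
No string of length < 3 is accepted (BFS exhausts all shorter strings without reaching an accepting state), and acc is the lexicographically least accepting string of length 3.

acc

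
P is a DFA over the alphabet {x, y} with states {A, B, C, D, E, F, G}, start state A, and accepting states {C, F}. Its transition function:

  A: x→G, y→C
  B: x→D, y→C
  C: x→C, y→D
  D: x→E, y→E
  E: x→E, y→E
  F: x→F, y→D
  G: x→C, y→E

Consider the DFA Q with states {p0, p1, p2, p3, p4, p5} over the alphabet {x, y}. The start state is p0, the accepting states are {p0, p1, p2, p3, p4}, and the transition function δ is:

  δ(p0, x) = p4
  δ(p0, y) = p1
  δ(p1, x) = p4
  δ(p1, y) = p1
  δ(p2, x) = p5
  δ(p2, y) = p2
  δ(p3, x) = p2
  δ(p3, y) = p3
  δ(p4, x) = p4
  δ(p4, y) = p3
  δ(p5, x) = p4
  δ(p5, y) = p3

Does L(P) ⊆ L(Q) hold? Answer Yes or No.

Yes

Exploring the product automaton P × Q from the start pair (A, p0), following both machines on each input symbol, reaches 11 state pairs: (A, p0), (G, p4), (C, p1), (C, p4), (E, p3), (D, p1), (D, p3), (E, p2), (E, p4), (E, p1), (E, p5).
P accepts in {C, F} and Q accepts in {p0, p1, p2, p3, p4}. The reachable pairs whose P-component is accepting are (C, p1), (C, p4); in each of them the Q-component is accepting too, so the product for L(P) \ L(Q) (P-component accepting, Q-component rejecting) has no reachable accepting pair and the difference is empty.
Hence every string in L(P) is also in L(Q).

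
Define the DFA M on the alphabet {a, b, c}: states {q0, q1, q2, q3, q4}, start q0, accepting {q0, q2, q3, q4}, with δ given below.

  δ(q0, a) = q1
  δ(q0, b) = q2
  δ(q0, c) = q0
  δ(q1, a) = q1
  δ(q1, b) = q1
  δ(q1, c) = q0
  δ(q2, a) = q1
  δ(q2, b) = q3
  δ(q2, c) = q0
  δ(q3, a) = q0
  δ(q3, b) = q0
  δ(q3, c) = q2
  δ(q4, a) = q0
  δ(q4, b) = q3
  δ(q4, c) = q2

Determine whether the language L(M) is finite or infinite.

infinite

State q0 is reachable from the start and can reach an accepting state, and it lies on the cycle q0 → q0.
Traversing that cycle any number of times yields accepted strings of unbounded length, so the language is infinite.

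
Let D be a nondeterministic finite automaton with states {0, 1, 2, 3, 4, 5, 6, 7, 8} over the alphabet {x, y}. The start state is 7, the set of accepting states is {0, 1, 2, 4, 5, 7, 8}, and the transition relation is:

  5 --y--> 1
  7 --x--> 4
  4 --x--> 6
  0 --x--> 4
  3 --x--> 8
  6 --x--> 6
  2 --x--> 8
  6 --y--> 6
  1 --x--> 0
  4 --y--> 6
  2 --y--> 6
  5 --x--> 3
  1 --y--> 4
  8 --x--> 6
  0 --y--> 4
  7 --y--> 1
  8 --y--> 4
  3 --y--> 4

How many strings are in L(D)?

The useful subgraph on states {0, 1, 4, 7} is acyclic, so L(D) is finite; the longest accepting path visits 4 useful states, giving maximum string length 3.
Counting accepting paths from 7 by length: 1 of length 0, 2 of length 1, 2 of length 2, 2 of length 3. Total 7.

7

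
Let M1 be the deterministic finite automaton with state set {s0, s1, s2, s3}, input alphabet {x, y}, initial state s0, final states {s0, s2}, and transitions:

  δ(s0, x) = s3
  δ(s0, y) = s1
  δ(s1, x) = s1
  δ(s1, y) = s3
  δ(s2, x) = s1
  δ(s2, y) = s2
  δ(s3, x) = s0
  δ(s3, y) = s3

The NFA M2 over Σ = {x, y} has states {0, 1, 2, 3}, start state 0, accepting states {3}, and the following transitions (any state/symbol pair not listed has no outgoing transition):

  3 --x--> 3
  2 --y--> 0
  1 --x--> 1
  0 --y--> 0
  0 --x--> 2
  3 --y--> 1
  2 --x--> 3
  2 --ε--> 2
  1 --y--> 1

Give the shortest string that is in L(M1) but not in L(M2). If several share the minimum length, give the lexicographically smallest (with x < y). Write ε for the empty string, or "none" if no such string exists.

The empty string ε is accepted by M1 but not by M2.
Since ε is the unique shortest string, it is the required witness.

ε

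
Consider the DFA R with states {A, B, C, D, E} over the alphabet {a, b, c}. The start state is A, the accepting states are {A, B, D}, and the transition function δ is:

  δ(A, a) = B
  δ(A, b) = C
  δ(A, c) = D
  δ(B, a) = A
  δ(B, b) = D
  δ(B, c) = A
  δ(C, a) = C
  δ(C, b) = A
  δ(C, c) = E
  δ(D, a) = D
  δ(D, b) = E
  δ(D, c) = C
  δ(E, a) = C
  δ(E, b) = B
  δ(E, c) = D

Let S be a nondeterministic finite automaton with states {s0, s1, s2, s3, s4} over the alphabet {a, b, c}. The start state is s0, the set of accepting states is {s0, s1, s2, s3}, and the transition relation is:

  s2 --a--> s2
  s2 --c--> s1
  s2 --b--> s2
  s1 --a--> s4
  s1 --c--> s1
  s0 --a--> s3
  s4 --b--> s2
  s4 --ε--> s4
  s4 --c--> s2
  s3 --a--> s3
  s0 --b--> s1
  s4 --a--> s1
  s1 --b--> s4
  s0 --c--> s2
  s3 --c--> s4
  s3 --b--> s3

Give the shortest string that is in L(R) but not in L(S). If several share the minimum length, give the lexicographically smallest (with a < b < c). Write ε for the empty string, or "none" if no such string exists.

The string ac is accepted by R but not by S.
No shorter string lies in the difference, and ac is the lexicographically first length-2 string in L(R) \ L(S).

ac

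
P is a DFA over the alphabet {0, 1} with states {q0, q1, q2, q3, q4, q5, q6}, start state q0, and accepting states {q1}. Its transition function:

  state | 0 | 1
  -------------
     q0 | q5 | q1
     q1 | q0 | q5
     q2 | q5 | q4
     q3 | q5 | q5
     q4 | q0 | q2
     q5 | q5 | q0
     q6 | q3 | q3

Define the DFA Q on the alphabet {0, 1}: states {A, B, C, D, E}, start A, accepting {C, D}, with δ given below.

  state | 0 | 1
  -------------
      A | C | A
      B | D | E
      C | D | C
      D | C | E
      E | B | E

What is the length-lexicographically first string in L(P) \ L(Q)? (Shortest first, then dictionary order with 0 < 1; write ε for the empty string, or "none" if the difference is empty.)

The string 1 is accepted by P but not by Q.
No shorter string lies in the difference, and 1 is the lexicographically first length-1 string in L(P) \ L(Q).

1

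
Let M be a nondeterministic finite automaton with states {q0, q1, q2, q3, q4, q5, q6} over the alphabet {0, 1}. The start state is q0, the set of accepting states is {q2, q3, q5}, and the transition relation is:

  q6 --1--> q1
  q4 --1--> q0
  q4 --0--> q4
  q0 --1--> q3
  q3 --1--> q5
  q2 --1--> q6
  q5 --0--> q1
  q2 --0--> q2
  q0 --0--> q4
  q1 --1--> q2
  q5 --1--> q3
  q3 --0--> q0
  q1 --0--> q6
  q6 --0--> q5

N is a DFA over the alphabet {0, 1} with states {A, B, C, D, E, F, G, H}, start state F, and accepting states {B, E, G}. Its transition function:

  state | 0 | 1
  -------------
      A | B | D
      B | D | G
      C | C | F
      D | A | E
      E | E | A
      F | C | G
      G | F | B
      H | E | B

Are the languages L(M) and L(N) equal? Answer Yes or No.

Exploring the product automaton M × N from the start pair (q0, F), following both machines on each input symbol, reaches 7 state pairs: (q0, F), (q4, C), (q3, G), (q5, B), (q1, D), (q6, A), (q2, E).
M accepts in {q2, q3, q5} and N accepts in {B, E, G}. In every reachable pair the two components are either both accepting — (q3, G), (q5, B), (q2, E) — or both non-accepting, so no string is accepted by exactly one of the machines: L(M) \ L(N) and L(N) \ L(M) are both empty.
Hence every string is accepted by M iff it is accepted by N, and the two languages coincide.

Yes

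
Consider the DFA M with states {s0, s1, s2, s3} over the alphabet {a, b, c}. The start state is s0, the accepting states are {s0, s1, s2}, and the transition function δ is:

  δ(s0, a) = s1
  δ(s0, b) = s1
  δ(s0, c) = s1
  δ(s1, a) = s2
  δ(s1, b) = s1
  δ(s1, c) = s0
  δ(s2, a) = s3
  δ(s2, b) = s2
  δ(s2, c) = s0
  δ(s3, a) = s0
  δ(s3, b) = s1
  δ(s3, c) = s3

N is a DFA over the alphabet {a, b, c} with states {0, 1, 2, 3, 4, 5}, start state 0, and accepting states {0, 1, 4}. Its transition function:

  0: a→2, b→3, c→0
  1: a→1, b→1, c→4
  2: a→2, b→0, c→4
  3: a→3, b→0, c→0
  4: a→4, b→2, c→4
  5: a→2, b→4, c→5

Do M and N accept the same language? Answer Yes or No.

No

The string a is accepted by M but rejected by N.
So L(M) ≠ L(N).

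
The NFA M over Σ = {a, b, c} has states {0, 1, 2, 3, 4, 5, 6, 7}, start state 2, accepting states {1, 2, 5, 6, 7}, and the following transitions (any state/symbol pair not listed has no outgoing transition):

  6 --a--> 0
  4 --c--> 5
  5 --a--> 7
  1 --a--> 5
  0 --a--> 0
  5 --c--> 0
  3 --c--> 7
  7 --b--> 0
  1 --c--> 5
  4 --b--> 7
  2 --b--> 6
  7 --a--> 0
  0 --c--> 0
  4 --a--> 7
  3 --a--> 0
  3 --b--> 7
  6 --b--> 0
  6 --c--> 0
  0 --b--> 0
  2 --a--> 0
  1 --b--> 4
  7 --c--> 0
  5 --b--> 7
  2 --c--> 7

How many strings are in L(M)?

3

The useful subgraph on states {2, 6, 7} is acyclic, so L(M) is finite; the longest accepting path visits 2 useful states, giving maximum string length 1.
Counting accepting paths from 2 by length: 1 of length 0, 2 of length 1. Total 3.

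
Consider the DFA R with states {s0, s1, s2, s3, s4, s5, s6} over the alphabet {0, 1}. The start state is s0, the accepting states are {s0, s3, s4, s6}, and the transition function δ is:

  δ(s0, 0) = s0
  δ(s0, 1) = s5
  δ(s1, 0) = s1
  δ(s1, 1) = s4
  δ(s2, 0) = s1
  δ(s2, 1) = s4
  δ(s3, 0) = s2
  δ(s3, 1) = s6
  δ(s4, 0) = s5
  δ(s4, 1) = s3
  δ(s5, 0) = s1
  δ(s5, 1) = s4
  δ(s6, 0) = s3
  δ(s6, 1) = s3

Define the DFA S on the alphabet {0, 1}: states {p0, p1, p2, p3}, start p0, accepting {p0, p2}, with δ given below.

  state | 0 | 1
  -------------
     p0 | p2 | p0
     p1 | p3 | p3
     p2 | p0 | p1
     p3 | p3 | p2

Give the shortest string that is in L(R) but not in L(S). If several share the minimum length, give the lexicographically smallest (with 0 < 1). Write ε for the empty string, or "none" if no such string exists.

The string 011 is accepted by R but not by S.
No shorter string lies in the difference, and 011 is the lexicographically first length-3 string in L(R) \ L(S).

011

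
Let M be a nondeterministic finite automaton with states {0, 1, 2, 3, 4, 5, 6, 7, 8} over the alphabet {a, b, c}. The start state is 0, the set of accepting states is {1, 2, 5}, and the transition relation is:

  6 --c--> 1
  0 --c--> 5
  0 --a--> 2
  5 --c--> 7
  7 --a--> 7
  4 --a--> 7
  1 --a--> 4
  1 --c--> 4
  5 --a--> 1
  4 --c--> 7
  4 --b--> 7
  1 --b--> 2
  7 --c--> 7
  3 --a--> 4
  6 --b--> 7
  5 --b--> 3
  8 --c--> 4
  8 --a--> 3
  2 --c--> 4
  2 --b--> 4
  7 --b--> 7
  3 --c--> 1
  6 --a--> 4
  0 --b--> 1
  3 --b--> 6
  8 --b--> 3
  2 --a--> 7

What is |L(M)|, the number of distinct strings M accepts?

10

The useful subgraph on states {0, 1, 2, 3, 5, 6} is acyclic, so L(M) is finite; the longest accepting path visits 6 useful states, giving maximum string length 5.
Counting accepting paths from 0 by length: 3 of length 1, 2 of length 2, 2 of length 3, 2 of length 4, 1 of length 5. Total 10.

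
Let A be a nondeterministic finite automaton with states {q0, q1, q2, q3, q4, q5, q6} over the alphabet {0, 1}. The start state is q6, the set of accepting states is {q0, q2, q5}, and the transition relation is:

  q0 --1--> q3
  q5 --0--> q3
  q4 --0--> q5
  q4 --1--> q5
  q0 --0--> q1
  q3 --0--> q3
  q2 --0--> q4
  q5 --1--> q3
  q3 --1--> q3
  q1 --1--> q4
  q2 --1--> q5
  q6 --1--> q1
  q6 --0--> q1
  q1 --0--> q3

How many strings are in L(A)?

The useful subgraph on states {q1, q4, q5, q6} is acyclic, so L(A) is finite; the longest accepting path visits 4 useful states, giving maximum string length 3.
Counting accepting paths from q6 by length: 4 of length 3. Total 4.

4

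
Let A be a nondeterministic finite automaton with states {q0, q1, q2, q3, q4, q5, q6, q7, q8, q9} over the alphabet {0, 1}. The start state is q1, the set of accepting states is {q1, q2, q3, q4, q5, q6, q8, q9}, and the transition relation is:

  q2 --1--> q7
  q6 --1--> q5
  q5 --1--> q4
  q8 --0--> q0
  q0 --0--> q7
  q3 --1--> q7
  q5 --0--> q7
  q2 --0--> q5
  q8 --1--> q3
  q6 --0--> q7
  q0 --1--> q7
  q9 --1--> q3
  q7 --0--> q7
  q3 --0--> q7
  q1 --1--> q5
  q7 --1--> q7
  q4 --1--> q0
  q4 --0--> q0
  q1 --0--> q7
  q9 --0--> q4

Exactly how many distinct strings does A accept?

3

The useful subgraph on states {q1, q4, q5} is acyclic, so L(A) is finite; the longest accepting path visits 3 useful states, giving maximum string length 2.
Counting accepting paths from q1 by length: 1 of length 0, 1 of length 1, 1 of length 2. Total 3.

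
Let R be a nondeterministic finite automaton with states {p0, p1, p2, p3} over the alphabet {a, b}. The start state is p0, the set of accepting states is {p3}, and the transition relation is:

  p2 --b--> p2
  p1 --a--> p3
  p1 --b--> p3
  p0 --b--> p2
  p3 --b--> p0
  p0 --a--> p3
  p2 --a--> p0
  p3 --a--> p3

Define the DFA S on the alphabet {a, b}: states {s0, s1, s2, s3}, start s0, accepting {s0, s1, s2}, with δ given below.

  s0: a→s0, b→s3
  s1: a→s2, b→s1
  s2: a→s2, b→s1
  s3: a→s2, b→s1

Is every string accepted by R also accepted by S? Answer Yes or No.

Exploring the product automaton R × S from the start pair (p0, s0), following both machines on each input symbol, reaches 8 state pairs: (p0, s0), (p3, s0), (p2, s3), (p0, s3), (p0, s2), (p2, s1), (p3, s2), (p0, s1).
R accepts in {p3} and S accepts in {s0, s1, s2}. The reachable pairs whose R-component is accepting are (p3, s0), (p3, s2); in each of them the S-component is accepting too, so the product for L(R) \ L(S) (R-component accepting, S-component rejecting) has no reachable accepting pair and the difference is empty.
Hence every string in L(R) is also in L(S).

Yes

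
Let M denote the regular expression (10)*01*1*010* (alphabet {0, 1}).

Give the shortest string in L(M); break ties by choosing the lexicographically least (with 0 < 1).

001

By inspection of the expression, no string of length less than 3 matches, and 001 is the lexicographically first match of length 3.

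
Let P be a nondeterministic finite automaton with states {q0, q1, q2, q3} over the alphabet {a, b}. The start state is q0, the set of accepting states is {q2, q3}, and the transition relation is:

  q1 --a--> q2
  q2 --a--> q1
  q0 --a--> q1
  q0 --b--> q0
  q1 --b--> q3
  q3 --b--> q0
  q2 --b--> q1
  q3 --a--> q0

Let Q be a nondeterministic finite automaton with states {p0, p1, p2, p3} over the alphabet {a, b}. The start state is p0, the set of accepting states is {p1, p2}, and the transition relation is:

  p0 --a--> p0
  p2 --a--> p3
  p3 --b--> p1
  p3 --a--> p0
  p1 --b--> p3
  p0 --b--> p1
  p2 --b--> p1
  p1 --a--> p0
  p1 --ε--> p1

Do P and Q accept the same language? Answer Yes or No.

No

The string aa is accepted by P but rejected by Q.
So L(P) ≠ L(Q).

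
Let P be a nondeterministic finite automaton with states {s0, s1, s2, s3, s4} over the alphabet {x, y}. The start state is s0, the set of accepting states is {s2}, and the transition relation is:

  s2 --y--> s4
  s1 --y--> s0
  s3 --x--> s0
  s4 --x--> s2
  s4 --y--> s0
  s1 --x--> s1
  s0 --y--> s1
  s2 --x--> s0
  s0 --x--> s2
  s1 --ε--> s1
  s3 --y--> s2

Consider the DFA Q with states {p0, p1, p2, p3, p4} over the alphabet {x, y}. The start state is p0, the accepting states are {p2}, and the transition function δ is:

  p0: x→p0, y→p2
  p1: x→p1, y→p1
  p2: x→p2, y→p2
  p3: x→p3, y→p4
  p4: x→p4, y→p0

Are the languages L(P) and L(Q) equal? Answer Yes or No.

The string x is accepted by P but rejected by Q.
So L(P) ≠ L(Q).

No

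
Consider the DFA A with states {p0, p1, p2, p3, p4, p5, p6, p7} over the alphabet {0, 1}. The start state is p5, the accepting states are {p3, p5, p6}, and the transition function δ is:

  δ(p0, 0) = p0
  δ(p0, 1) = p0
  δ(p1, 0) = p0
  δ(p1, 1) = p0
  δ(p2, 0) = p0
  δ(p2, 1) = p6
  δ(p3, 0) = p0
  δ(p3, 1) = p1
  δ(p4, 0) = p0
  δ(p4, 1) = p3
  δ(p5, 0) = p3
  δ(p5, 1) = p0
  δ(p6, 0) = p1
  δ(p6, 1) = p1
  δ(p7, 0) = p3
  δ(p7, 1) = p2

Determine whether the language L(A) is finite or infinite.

The useful states (reachable from p5 and able to reach an accepting state) are {p3, p5}.
Restricted to these states the transition graph has no cycle, so every accepting path has bounded length and L is finite.

finite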